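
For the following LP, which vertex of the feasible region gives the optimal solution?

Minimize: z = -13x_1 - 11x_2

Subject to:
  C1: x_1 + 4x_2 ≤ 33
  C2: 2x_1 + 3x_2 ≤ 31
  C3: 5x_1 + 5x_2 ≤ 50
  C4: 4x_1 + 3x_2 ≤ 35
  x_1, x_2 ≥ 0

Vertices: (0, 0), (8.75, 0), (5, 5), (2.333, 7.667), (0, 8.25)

Evaluate the objective at each vertex of the feasible region:
  z(0, 0) = 0
  z(8.75, 0) = -113.8
  z(5, 5) = -120  ←
  z(2.333, 7.667) = -114.7
  z(0, 8.25) = -90.75
The minimum is at x_1 = 5, x_2 = 5.

(5, 5)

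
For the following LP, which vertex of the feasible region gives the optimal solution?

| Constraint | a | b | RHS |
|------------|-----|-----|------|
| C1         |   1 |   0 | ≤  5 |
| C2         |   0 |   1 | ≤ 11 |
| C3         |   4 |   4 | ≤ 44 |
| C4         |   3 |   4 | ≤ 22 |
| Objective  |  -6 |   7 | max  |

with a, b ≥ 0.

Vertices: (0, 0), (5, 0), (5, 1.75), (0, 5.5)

Evaluate the objective at each vertex of the feasible region:
  z(0, 0) = 0
  z(5, 0) = -30
  z(5, 1.75) = -17.75
  z(0, 5.5) = 38.5  ←
The maximum is at a = 0, b = 5.5.

(0, 5.5)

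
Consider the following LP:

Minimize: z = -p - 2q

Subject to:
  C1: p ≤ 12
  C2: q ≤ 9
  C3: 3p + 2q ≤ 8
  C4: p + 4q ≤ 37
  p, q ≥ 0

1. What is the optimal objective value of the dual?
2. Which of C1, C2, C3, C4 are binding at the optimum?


1. -8
2. C3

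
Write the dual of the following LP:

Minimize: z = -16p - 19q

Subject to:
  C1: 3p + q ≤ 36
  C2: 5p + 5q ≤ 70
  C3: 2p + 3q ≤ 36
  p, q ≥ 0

Primal min cᵀx s.t. Ax ≤ b, x ≥ 0  →  Dual max −bᵀy s.t. Aᵀy ≥ −c, y ≥ 0.

Maximize: z = -36y1 - 70y2 - 36y3

Subject to:
  3y1 + 5y2 + 2y3 ≥ 16
  y1 + 5y2 + 3y3 ≥ 19
  y1, y2, y3 ≥ 0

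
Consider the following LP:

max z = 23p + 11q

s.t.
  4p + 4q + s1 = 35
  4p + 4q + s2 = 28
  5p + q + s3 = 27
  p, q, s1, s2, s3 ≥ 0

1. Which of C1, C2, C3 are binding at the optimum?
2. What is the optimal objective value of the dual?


1. C2, C3
2. 137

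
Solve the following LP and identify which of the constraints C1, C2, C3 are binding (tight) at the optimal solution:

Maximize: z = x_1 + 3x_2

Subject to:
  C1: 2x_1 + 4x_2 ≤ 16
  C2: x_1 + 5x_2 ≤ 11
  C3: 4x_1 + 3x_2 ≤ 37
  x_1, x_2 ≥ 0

At x_1 = 6, x_2 = 1, compute slack b - a·x for each constraint:
  C1: 16 − 16 = 0  (binding)
  C2: 11 − 11 = 0  (binding)
  C3: 37 − 27 = 10  (slack)

Optimal: x_1 = 6, x_2 = 1
Binding: C1, C2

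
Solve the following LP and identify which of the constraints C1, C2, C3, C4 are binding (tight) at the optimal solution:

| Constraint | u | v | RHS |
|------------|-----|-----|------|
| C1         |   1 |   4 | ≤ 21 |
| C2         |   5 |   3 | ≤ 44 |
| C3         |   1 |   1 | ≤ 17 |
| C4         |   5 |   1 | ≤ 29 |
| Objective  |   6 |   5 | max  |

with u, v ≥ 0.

At u = 5, v = 4, compute slack b - a·x for each constraint:
  C1: 21 − 21 = 0  (binding)
  C2: 44 − 37 = 7  (slack)
  C3: 17 − 9 = 8  (slack)
  C4: 29 − 29 = 0  (binding)

Optimal: u = 5, v = 4
Binding: C1, C4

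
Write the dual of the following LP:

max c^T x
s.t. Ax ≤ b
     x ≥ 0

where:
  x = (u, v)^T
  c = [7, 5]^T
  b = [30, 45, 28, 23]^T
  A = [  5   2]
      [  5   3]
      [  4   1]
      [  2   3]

Primal max cᵀx s.t. Ax ≤ b, x ≥ 0  →  Dual min bᵀy s.t. Aᵀy ≥ c, y ≥ 0.

Minimize: z = 30y1 + 45y2 + 28y3 + 23y4

Subject to:
  5y1 + 5y2 + 4y3 + 2y4 ≥ 7
  2y1 + 3y2 + y3 + 3y4 ≥ 5
  y1, y2, y3, y4 ≥ 0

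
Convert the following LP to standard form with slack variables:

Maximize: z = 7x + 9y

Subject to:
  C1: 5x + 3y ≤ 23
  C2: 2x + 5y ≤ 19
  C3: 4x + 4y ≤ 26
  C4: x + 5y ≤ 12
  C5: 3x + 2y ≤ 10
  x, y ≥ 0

max z = 7x + 9y

s.t.
  5x + 3y + s1 = 23
  2x + 5y + s2 = 19
  4x + 4y + s3 = 26
  x + 5y + s4 = 12
  3x + 2y + s5 = 10
  x, y, s1, s2, s3, s4, s5 ≥ 0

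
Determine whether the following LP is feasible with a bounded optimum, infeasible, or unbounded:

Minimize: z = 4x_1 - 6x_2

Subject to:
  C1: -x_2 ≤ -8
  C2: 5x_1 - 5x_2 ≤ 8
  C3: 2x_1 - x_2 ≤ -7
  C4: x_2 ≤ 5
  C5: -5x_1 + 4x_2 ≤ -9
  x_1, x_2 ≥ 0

Infeasible (no feasible solution exists)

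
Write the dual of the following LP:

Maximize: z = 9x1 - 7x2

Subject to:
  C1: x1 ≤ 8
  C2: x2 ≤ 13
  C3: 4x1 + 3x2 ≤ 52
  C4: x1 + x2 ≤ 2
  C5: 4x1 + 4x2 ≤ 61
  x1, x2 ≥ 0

Primal max cᵀx s.t. Ax ≤ b, x ≥ 0  →  Dual min bᵀy s.t. Aᵀy ≥ c, y ≥ 0.

Minimize: z = 8y1 + 13y2 + 52y3 + 2y4 + 61y5

Subject to:
  y1 + 4y3 + y4 + 4y5 ≥ 9
  y2 + 3y3 + y4 + 4y5 ≥ -7
  y1, y2, y3, y4, y5 ≥ 0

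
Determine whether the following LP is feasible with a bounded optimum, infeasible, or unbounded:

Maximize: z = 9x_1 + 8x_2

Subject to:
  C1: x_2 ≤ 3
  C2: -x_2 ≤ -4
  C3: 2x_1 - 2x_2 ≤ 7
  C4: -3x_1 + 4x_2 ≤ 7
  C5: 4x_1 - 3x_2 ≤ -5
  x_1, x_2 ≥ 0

Infeasible (no feasible solution exists)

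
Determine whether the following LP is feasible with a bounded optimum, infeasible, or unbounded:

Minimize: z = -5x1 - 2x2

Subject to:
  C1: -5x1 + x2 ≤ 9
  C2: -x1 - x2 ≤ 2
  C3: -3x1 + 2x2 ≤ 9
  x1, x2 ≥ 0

Unbounded (objective can decrease without bound)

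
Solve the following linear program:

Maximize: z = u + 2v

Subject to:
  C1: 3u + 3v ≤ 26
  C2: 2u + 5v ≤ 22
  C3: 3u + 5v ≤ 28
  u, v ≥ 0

Evaluate the objective at each vertex of the feasible region:
  z(0, 0) = 0
  z(8.667, 0) = 8.667
  z(7.667, 1) = 9.667
  z(6, 2) = 10  ←
  z(0, 4.4) = 8.8
The maximum is at u = 6, v = 2.

u = 6, v = 2, z = 10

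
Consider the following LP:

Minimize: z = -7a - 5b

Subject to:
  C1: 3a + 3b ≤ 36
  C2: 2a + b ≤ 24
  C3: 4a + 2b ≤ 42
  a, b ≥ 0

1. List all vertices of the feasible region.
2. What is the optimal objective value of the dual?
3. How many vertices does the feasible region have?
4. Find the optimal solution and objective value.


1. (0, 0), (10.5, 0), (9, 3), (0, 12)
2. -78
3. 4
4. a = 9, b = 3, z = -78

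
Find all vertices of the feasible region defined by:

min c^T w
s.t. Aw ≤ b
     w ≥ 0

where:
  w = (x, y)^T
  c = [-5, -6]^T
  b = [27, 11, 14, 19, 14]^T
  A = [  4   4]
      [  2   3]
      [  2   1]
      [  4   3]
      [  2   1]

(0, 0), (4.75, 0), (4, 1), (0, 3.667)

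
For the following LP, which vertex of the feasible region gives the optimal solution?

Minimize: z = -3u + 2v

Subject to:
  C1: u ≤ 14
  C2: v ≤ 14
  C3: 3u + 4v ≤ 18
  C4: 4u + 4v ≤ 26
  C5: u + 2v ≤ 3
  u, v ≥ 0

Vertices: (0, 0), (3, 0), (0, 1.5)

Evaluate the objective at each vertex of the feasible region:
  z(0, 0) = 0
  z(3, 0) = -9  ←
  z(0, 1.5) = 3
The minimum is at u = 3, v = 0.

(3, 0)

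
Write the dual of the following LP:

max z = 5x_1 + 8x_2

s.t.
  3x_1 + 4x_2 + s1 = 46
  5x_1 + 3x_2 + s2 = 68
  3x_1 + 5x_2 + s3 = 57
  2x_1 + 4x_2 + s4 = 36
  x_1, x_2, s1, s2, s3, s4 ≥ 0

Primal max cᵀx s.t. Ax ≤ b, x ≥ 0  →  Dual min bᵀy s.t. Aᵀy ≥ c, y ≥ 0.

Minimize: z = 46y1 + 68y2 + 57y3 + 36y4

Subject to:
  3y1 + 5y2 + 3y3 + 2y4 ≥ 5
  4y1 + 3y2 + 5y3 + 4y4 ≥ 8
  y1, y2, y3, y4 ≥ 0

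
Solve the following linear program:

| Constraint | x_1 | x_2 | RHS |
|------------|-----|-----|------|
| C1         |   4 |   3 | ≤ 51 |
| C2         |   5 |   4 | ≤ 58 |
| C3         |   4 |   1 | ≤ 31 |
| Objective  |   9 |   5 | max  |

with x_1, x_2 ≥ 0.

Evaluate the objective at each vertex of the feasible region:
  z(0, 0) = 0
  z(7.75, 0) = 69.75
  z(6, 7) = 89  ←
  z(0, 14.5) = 72.5
The maximum is at x_1 = 6, x_2 = 7.

x_1 = 6, x_2 = 7, z = 89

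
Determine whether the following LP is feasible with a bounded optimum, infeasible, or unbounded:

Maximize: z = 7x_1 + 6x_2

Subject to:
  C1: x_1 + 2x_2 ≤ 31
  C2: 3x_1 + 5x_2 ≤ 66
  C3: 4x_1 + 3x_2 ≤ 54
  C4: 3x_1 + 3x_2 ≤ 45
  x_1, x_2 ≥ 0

Feasible with a bounded optimal solution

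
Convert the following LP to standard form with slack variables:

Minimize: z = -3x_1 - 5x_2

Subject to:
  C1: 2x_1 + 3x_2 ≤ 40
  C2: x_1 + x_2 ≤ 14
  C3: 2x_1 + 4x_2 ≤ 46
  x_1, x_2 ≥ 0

min z = -3x_1 - 5x_2

s.t.
  2x_1 + 3x_2 + s1 = 40
  x_1 + x_2 + s2 = 14
  2x_1 + 4x_2 + s3 = 46
  x_1, x_2, s1, s2, s3 ≥ 0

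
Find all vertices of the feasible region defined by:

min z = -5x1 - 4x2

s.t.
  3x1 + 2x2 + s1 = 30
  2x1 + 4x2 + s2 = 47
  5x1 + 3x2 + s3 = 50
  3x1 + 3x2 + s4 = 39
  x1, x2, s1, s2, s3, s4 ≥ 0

(0, 0), (10, 0), (4, 9), (2.5, 10.5), (0, 11.75)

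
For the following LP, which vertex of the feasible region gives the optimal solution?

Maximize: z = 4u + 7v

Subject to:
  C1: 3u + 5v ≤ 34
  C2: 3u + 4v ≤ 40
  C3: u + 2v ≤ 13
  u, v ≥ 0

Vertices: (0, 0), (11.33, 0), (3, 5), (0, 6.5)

Evaluate the objective at each vertex of the feasible region:
  z(0, 0) = 0
  z(11.33, 0) = 45.33
  z(3, 5) = 47  ←
  z(0, 6.5) = 45.5
The maximum is at u = 3, v = 5.

(3, 5)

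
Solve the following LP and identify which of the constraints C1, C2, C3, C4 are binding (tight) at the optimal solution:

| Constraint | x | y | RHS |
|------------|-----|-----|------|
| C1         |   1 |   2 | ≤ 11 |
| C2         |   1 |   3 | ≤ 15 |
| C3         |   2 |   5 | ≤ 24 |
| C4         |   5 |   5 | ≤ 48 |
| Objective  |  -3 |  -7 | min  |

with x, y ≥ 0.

At x = 7, y = 2, compute slack b - a·x for each constraint:
  C1: 11 − 11 = 0  (binding)
  C2: 15 − 13 = 2  (slack)
  C3: 24 − 24 = 0  (binding)
  C4: 48 − 45 = 3  (slack)

Optimal: x = 7, y = 2
Binding: C1, C3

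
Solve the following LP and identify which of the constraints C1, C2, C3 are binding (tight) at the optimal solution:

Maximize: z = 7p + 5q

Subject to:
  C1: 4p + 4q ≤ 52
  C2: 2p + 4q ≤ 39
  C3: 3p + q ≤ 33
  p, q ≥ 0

At p = 10, q = 3, compute slack b - a·x for each constraint:
  C1: 52 − 52 = 0  (binding)
  C2: 39 − 32 = 7  (slack)
  C3: 33 − 33 = 0  (binding)

Optimal: p = 10, q = 3
Binding: C1, C3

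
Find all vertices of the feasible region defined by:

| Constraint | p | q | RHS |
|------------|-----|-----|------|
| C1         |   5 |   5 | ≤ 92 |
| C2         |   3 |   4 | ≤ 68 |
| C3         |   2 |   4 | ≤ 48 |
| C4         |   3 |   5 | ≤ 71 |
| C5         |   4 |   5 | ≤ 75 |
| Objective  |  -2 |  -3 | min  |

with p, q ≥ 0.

(0, 0), (18.4, 0), (17, 1.4), (10, 7), (0, 12)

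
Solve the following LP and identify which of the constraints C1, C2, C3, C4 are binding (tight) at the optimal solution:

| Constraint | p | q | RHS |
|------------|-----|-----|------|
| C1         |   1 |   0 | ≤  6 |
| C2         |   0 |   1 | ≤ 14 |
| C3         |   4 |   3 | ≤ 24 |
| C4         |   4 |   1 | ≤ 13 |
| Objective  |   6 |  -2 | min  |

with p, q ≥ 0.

At p = 0, q = 8, compute slack b - a·x for each constraint:
  C1: 6 − 0 = 6  (slack)
  C2: 14 − 8 = 6  (slack)
  C3: 24 − 24 = 0  (binding)
  C4: 13 − 8 = 5  (slack)

Optimal: p = 0, q = 8
Binding: C3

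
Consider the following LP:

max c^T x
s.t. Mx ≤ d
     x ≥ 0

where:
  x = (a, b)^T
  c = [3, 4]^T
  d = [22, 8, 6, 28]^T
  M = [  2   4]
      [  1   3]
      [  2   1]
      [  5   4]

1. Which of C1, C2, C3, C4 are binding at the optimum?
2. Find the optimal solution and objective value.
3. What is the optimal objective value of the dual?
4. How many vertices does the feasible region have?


1. C2, C3
2. a = 2, b = 2, z = 14
3. 14
4. 4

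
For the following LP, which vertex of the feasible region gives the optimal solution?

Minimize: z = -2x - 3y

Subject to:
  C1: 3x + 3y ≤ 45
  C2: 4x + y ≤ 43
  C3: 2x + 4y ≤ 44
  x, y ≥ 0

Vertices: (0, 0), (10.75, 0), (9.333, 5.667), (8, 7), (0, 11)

Evaluate the objective at each vertex of the feasible region:
  z(0, 0) = 0
  z(10.75, 0) = -21.5
  z(9.333, 5.667) = -35.67
  z(8, 7) = -37  ←
  z(0, 11) = -33
The minimum is at x = 8, y = 7.

(8, 7)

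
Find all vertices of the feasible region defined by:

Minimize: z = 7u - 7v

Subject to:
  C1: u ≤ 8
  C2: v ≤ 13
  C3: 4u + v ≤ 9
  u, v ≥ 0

(0, 0), (2.25, 0), (0, 9)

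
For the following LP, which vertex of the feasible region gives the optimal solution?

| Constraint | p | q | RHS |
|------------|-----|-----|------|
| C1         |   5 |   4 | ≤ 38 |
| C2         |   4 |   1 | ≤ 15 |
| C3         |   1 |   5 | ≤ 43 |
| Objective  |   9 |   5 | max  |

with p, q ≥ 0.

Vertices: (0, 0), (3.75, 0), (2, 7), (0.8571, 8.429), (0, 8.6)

Evaluate the objective at each vertex of the feasible region:
  z(0, 0) = 0
  z(3.75, 0) = 33.75
  z(2, 7) = 53  ←
  z(0.8571, 8.429) = 49.86
  z(0, 8.6) = 43
The maximum is at p = 2, q = 7.

(2, 7)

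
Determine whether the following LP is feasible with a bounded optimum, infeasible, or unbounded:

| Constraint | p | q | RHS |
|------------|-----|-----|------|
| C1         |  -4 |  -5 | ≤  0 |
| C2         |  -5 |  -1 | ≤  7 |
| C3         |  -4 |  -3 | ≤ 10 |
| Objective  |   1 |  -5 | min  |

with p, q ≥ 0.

Unbounded (objective can decrease without bound)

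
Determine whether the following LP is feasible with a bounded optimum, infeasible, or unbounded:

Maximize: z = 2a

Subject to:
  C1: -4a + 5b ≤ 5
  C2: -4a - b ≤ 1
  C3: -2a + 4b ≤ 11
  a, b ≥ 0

Unbounded (objective can increase without bound)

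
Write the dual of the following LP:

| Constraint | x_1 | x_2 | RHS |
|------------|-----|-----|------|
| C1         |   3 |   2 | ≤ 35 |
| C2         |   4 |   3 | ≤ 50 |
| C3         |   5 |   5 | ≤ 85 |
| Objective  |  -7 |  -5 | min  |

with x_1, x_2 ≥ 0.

Primal min cᵀx s.t. Ax ≤ b, x ≥ 0  →  Dual max −bᵀy s.t. Aᵀy ≥ −c, y ≥ 0.

Maximize: z = -35y1 - 50y2 - 85y3

Subject to:
  3y1 + 4y2 + 5y3 ≥ 7
  2y1 + 3y2 + 5y3 ≥ 5
  y1, y2, y3 ≥ 0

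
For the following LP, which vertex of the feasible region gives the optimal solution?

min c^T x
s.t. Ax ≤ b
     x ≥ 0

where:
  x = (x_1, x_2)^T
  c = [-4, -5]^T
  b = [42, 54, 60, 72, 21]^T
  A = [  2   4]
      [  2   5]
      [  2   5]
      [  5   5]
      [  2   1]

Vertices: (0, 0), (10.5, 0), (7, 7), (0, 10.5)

Evaluate the objective at each vertex of the feasible region:
  z(0, 0) = 0
  z(10.5, 0) = -42
  z(7, 7) = -63  ←
  z(0, 10.5) = -52.5
The minimum is at x_1 = 7, x_2 = 7.

(7, 7)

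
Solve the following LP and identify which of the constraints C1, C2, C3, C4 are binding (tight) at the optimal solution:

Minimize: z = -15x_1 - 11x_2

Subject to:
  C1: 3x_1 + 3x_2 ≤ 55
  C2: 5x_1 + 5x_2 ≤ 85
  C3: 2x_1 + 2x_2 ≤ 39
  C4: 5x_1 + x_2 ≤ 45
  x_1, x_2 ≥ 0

At x_1 = 7, x_2 = 10, compute slack b - a·x for each constraint:
  C1: 55 − 51 = 4  (slack)
  C2: 85 − 85 = 0  (binding)
  C3: 39 − 34 = 5  (slack)
  C4: 45 − 45 = 0  (binding)

Optimal: x_1 = 7, x_2 = 10
Binding: C2, C4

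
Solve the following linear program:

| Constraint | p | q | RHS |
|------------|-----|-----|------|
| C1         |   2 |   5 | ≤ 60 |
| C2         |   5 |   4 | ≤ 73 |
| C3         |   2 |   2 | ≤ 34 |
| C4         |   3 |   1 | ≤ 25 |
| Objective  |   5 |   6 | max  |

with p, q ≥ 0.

Evaluate the objective at each vertex of the feasible region:
  z(0, 0) = 0
  z(8.333, 0) = 41.67
  z(5, 10) = 85  ←
  z(0, 12) = 72
The maximum is at p = 5, q = 10.

p = 5, q = 10, z = 85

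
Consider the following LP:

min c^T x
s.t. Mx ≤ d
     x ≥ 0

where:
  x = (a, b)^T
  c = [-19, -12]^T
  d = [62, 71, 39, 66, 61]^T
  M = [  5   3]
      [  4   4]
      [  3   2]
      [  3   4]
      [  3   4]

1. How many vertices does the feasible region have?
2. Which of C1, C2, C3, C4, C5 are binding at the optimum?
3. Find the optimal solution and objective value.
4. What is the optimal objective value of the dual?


1. 5
2. C1, C3
3. a = 7, b = 9, z = -241
4. -241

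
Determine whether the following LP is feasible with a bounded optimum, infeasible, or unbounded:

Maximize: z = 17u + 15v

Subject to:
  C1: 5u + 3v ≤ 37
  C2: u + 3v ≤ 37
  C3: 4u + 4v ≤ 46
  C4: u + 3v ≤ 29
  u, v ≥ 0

Feasible with a bounded optimal solution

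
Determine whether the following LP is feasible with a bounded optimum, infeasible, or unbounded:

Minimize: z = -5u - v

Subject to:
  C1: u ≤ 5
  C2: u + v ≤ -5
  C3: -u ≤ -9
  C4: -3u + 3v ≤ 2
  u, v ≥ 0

Infeasible (no feasible solution exists)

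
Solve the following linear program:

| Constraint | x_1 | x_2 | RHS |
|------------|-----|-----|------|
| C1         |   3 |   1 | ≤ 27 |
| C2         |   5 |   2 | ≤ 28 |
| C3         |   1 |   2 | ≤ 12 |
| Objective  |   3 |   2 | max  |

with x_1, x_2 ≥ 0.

Evaluate the objective at each vertex of the feasible region:
  z(0, 0) = 0
  z(5.6, 0) = 16.8
  z(4, 4) = 20  ←
  z(0, 6) = 12
The maximum is at x_1 = 4, x_2 = 4.

x_1 = 4, x_2 = 4, z = 20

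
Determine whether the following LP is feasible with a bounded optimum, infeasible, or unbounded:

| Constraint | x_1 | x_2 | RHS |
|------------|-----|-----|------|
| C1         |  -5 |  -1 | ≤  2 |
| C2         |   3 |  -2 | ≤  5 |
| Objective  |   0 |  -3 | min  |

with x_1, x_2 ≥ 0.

Unbounded (objective can decrease without bound)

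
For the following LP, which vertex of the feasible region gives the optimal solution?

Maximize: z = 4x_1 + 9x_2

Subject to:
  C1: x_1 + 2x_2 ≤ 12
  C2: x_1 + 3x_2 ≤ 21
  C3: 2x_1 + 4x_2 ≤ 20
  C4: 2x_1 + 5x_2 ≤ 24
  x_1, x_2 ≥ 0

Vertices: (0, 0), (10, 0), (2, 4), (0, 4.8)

Evaluate the objective at each vertex of the feasible region:
  z(0, 0) = 0
  z(10, 0) = 40
  z(2, 4) = 44  ←
  z(0, 4.8) = 43.2
The maximum is at x_1 = 2, x_2 = 4.

(2, 4)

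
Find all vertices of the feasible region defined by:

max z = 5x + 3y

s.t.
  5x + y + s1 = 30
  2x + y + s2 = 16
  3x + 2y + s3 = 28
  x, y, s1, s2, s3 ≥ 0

(0, 0), (6, 0), (4.667, 6.667), (4, 8), (0, 14)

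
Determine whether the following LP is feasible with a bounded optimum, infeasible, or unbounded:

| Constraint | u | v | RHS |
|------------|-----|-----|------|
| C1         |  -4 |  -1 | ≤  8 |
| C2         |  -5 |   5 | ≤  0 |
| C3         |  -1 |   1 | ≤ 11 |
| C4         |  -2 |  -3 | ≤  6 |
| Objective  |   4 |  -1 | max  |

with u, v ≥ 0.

Unbounded (objective can increase without bound)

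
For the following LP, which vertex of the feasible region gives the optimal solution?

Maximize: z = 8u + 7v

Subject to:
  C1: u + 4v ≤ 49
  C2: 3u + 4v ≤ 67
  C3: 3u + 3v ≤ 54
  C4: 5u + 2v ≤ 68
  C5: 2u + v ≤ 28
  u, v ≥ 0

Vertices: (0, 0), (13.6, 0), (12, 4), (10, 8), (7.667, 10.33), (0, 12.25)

Evaluate the objective at each vertex of the feasible region:
  z(0, 0) = 0
  z(13.6, 0) = 108.8
  z(12, 4) = 124
  z(10, 8) = 136  ←
  z(7.667, 10.33) = 133.7
  z(0, 12.25) = 85.75
The maximum is at u = 10, v = 8.

(10, 8)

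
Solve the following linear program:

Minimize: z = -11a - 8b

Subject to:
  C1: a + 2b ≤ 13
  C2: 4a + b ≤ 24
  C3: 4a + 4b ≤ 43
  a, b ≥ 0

Evaluate the objective at each vertex of the feasible region:
  z(0, 0) = 0
  z(6, 0) = -66
  z(5, 4) = -87  ←
  z(0, 6.5) = -52
The minimum is at a = 5, b = 4.

a = 5, b = 4, z = -87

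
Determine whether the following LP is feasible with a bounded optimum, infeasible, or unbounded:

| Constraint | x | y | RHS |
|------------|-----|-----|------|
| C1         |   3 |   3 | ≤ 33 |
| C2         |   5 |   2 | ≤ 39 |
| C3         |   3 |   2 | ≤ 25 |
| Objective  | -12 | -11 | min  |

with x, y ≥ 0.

Feasible with a bounded optimal solution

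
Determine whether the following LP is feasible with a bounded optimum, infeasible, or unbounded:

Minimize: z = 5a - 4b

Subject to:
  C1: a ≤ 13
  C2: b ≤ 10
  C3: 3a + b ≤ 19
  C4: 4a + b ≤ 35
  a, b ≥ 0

Feasible with a bounded optimal solution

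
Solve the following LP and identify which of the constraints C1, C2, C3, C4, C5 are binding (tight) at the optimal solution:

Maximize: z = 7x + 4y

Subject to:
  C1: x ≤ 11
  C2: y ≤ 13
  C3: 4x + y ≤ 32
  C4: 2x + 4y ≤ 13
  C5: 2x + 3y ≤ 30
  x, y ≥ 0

At x = 6.5, y = 0, compute slack b - a·x for each constraint:
  C1: 11 − 6.5 = 4.5  (slack)
  C2: 13 − 0 = 13  (slack)
  C3: 32 − 26 = 6  (slack)
  C4: 13 − 13 = 0  (binding)
  C5: 30 − 13 = 17  (slack)

Optimal: x = 6.5, y = 0
Binding: C4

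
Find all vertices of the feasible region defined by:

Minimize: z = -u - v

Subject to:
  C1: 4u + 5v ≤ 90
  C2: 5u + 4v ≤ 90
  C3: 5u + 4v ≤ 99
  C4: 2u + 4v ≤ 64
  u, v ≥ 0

(0, 0), (18, 0), (10, 10), (6.667, 12.67), (0, 16)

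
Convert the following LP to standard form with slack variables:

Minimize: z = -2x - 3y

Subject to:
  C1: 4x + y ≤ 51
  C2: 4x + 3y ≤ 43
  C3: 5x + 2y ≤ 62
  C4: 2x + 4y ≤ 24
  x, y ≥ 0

min z = -2x - 3y

s.t.
  4x + y + s1 = 51
  4x + 3y + s2 = 43
  5x + 2y + s3 = 62
  2x + 4y + s4 = 24
  x, y, s1, s2, s3, s4 ≥ 0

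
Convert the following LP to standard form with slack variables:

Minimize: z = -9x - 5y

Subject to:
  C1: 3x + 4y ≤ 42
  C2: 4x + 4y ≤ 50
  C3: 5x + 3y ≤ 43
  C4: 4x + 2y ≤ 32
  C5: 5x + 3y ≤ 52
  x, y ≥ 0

min z = -9x - 5y

s.t.
  3x + 4y + s1 = 42
  4x + 4y + s2 = 50
  5x + 3y + s3 = 43
  4x + 2y + s4 = 32
  5x + 3y + s5 = 52
  x, y, s1, s2, s3, s4, s5 ≥ 0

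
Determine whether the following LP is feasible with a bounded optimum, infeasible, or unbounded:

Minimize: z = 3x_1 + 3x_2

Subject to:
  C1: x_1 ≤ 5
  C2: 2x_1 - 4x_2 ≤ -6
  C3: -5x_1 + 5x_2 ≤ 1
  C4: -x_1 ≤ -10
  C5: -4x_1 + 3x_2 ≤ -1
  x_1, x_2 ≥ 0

Infeasible (no feasible solution exists)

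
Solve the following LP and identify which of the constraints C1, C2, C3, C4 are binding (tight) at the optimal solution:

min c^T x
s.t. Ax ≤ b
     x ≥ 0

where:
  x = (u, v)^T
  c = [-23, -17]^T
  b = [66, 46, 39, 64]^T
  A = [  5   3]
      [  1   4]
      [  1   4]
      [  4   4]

At u = 9, v = 7, compute slack b - a·x for each constraint:
  C1: 66 − 66 = 0  (binding)
  C2: 46 − 37 = 9  (slack)
  C3: 39 − 37 = 2  (slack)
  C4: 64 − 64 = 0  (binding)

Optimal: u = 9, v = 7
Binding: C1, C4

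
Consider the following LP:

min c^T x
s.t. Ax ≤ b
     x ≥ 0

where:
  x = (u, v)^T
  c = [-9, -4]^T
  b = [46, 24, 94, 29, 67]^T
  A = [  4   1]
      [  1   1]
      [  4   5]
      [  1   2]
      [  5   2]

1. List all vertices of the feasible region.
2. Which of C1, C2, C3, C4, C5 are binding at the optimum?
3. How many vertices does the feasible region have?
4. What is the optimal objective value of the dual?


1. (0, 0), (11.5, 0), (9, 10), (0, 14.5)
2. C1, C4
3. 4
4. -121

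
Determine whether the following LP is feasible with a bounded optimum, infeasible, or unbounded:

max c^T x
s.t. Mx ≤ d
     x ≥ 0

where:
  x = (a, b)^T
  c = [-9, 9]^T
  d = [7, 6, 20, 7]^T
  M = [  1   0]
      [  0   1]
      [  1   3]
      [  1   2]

Feasible with a bounded optimal solution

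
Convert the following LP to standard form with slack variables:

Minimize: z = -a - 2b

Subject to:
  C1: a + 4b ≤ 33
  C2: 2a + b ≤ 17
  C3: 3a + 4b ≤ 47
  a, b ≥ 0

min z = -a - 2b

s.t.
  a + 4b + s1 = 33
  2a + b + s2 = 17
  3a + 4b + s3 = 47
  a, b, s1, s2, s3 ≥ 0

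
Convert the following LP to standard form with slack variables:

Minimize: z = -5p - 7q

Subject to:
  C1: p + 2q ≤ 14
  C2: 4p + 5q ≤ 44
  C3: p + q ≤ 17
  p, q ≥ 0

min z = -5p - 7q

s.t.
  p + 2q + s1 = 14
  4p + 5q + s2 = 44
  p + q + s3 = 17
  p, q, s1, s2, s3 ≥ 0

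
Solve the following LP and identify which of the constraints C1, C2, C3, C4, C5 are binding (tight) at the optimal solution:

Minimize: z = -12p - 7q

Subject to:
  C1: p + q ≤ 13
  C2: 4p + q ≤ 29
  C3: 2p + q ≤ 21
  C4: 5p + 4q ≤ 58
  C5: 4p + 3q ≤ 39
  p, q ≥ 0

At p = 6, q = 5, compute slack b - a·x for each constraint:
  C1: 13 − 11 = 2  (slack)
  C2: 29 − 29 = 0  (binding)
  C3: 21 − 17 = 4  (slack)
  C4: 58 − 50 = 8  (slack)
  C5: 39 − 39 = 0  (binding)

Optimal: p = 6, q = 5
Binding: C2, C5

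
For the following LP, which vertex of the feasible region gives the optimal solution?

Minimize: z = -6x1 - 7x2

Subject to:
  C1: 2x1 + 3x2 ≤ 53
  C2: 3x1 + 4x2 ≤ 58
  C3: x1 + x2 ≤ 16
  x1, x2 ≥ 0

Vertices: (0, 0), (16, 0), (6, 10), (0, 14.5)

Evaluate the objective at each vertex of the feasible region:
  z(0, 0) = 0
  z(16, 0) = -96
  z(6, 10) = -106  ←
  z(0, 14.5) = -101.5
The minimum is at x1 = 6, x2 = 10.

(6, 10)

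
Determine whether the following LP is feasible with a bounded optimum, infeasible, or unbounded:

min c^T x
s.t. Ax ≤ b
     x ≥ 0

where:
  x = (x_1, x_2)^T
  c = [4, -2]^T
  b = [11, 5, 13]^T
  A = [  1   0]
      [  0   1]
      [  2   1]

Feasible with a bounded optimal solution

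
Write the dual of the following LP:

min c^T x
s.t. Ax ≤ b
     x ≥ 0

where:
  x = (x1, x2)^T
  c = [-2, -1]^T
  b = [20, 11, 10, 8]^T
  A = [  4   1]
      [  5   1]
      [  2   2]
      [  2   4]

Primal min cᵀx s.t. Ax ≤ b, x ≥ 0  →  Dual max −bᵀy s.t. Aᵀy ≥ −c, y ≥ 0.

Maximize: z = -20y1 - 11y2 - 10y3 - 8y4

Subject to:
  4y1 + 5y2 + 2y3 + 2y4 ≥ 2
  y1 + y2 + 2y3 + 4y4 ≥ 1
  y1, y2, y3, y4 ≥ 0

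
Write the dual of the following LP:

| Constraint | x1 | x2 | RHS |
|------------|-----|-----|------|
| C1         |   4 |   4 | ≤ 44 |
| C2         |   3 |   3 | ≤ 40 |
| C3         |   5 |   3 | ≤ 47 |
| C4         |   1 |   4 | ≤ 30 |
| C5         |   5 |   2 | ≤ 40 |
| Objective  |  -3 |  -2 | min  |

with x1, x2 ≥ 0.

Primal min cᵀx s.t. Ax ≤ b, x ≥ 0  →  Dual max −bᵀy s.t. Aᵀy ≥ −c, y ≥ 0.

Maximize: z = -44y1 - 40y2 - 47y3 - 30y4 - 40y5

Subject to:
  4y1 + 3y2 + 5y3 + y4 + 5y5 ≥ 3
  4y1 + 3y2 + 3y3 + 4y4 + 2y5 ≥ 2
  y1, y2, y3, y4, y5 ≥ 0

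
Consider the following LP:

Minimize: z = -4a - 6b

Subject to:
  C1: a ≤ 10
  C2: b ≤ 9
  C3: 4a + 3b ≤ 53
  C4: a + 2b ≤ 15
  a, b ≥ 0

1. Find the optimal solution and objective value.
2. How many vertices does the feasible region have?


1. a = 10, b = 2.5, z = -55
2. 4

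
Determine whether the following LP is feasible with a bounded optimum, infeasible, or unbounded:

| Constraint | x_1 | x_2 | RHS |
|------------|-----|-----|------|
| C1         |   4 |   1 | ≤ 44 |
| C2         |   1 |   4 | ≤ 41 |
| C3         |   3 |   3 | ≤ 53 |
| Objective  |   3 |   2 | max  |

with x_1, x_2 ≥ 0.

Feasible with a bounded optimal solution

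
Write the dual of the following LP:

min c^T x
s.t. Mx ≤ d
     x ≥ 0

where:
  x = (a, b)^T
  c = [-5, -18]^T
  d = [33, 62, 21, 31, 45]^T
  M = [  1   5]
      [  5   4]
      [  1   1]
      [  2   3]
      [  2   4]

Primal min cᵀx s.t. Ax ≤ b, x ≥ 0  →  Dual max −bᵀy s.t. Aᵀy ≥ −c, y ≥ 0.

Maximize: z = -33y1 - 62y2 - 21y3 - 31y4 - 45y5

Subject to:
  y1 + 5y2 + y3 + 2y4 + 2y5 ≥ 5
  5y1 + 4y2 + y3 + 3y4 + 4y5 ≥ 18
  y1, y2, y3, y4, y5 ≥ 0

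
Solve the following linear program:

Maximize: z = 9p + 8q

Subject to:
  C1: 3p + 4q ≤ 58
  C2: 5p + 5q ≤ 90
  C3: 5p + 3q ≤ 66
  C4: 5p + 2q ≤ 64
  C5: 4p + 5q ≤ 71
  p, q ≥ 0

Evaluate the objective at each vertex of the feasible region:
  z(0, 0) = 0
  z(12.8, 0) = 115.2
  z(12, 2) = 124
  z(9, 7) = 137  ←
  z(0, 14.2) = 113.6
The maximum is at p = 9, q = 7.

p = 9, q = 7, z = 137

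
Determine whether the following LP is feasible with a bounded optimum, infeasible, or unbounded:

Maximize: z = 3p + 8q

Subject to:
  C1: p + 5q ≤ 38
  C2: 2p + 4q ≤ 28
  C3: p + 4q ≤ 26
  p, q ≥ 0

Feasible with a bounded optimal solution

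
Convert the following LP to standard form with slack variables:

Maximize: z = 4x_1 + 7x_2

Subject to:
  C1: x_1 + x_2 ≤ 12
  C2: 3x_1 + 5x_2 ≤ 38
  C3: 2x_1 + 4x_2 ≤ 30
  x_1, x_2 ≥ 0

max z = 4x_1 + 7x_2

s.t.
  x_1 + x_2 + s1 = 12
  3x_1 + 5x_2 + s2 = 38
  2x_1 + 4x_2 + s3 = 30
  x_1, x_2, s1, s2, s3 ≥ 0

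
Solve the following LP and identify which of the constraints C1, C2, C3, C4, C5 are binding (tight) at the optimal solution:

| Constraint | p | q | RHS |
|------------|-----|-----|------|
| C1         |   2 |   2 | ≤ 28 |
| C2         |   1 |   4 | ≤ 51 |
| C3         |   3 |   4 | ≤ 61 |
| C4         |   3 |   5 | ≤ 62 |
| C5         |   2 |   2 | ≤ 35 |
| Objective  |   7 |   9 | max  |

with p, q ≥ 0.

At p = 4, q = 10, compute slack b - a·x for each constraint:
  C1: 28 − 28 = 0  (binding)
  C2: 51 − 44 = 7  (slack)
  C3: 61 − 52 = 9  (slack)
  C4: 62 − 62 = 0  (binding)
  C5: 35 − 28 = 7  (slack)

Optimal: p = 4, q = 10
Binding: C1, C4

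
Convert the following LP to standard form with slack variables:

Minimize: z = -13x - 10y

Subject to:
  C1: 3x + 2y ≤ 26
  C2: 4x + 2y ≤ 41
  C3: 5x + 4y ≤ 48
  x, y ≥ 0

min z = -13x - 10y

s.t.
  3x + 2y + s1 = 26
  4x + 2y + s2 = 41
  5x + 4y + s3 = 48
  x, y, s1, s2, s3 ≥ 0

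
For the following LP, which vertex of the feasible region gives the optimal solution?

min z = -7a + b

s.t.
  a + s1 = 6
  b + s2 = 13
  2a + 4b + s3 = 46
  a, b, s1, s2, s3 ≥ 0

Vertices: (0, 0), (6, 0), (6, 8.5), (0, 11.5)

Evaluate the objective at each vertex of the feasible region:
  z(0, 0) = 0
  z(6, 0) = -42  ←
  z(6, 8.5) = -33.5
  z(0, 11.5) = 11.5
The minimum is at a = 6, b = 0.

(6, 0)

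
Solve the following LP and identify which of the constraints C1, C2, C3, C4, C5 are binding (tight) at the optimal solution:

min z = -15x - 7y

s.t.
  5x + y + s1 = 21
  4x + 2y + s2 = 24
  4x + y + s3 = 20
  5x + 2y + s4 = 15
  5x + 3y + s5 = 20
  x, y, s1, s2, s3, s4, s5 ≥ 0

At x = 1, y = 5, compute slack b - a·x for each constraint:
  C1: 21 − 10 = 11  (slack)
  C2: 24 − 14 = 10  (slack)
  C3: 20 − 9 = 11  (slack)
  C4: 15 − 15 = 0  (binding)
  C5: 20 − 20 = 0  (binding)

Optimal: x = 1, y = 5
Binding: C4, C5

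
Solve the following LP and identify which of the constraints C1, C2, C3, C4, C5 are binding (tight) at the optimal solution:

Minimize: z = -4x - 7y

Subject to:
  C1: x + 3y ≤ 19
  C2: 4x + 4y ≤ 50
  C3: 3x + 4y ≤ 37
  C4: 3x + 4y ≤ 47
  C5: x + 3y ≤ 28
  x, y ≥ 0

At x = 7, y = 4, compute slack b - a·x for each constraint:
  C1: 19 − 19 = 0  (binding)
  C2: 50 − 44 = 6  (slack)
  C3: 37 − 37 = 0  (binding)
  C4: 47 − 37 = 10  (slack)
  C5: 28 − 19 = 9  (slack)

Optimal: x = 7, y = 4
Binding: C1, C3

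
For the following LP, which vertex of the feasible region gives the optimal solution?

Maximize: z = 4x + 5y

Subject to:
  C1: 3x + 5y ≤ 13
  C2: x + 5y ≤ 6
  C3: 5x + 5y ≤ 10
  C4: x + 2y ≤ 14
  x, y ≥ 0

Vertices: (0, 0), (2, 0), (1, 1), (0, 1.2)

Evaluate the objective at each vertex of the feasible region:
  z(0, 0) = 0
  z(2, 0) = 8
  z(1, 1) = 9  ←
  z(0, 1.2) = 6
The maximum is at x = 1, y = 1.

(1, 1)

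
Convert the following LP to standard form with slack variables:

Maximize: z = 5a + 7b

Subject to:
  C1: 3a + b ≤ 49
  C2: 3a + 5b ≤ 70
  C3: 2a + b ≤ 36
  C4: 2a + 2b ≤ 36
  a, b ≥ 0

max z = 5a + 7b

s.t.
  3a + b + s1 = 49
  3a + 5b + s2 = 70
  2a + b + s3 = 36
  2a + 2b + s4 = 36
  a, b, s1, s2, s3, s4 ≥ 0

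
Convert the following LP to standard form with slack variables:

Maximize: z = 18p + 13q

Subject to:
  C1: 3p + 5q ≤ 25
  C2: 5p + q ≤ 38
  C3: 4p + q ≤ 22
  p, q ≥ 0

max z = 18p + 13q

s.t.
  3p + 5q + s1 = 25
  5p + q + s2 = 38
  4p + q + s3 = 22
  p, q, s1, s2, s3 ≥ 0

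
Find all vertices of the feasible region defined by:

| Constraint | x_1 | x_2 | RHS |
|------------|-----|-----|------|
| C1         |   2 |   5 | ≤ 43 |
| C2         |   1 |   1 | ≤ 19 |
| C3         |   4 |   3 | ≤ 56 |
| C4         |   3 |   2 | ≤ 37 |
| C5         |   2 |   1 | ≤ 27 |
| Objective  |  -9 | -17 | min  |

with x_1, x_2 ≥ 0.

(0, 0), (12.33, 0), (9, 5), (0, 8.6)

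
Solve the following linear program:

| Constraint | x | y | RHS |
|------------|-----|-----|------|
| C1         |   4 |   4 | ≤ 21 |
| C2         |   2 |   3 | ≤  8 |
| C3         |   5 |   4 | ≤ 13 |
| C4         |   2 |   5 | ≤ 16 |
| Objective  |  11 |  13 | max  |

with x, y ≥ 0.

Evaluate the objective at each vertex of the feasible region:
  z(0, 0) = 0
  z(2.6, 0) = 28.6
  z(1, 2) = 37  ←
  z(0, 2.667) = 34.67
The maximum is at x = 1, y = 2.

x = 1, y = 2, z = 37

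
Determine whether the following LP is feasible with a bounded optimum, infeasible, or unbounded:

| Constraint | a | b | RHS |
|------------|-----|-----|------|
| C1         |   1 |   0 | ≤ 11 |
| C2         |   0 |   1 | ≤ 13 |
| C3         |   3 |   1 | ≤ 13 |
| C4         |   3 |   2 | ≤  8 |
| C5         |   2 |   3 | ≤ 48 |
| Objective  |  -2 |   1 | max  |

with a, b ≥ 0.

Feasible with a bounded optimal solution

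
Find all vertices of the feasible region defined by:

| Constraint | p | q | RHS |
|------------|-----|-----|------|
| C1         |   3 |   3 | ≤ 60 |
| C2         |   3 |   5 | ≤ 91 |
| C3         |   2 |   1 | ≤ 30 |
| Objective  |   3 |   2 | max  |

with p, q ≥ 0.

(0, 0), (15, 0), (10, 10), (4.5, 15.5), (0, 18.2)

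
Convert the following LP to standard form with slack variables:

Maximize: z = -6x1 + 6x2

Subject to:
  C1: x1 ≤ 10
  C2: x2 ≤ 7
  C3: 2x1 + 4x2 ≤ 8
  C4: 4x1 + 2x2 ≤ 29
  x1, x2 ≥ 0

max z = -6x1 + 6x2

s.t.
  x1 + s1 = 10
  x2 + s2 = 7
  2x1 + 4x2 + s3 = 8
  4x1 + 2x2 + s4 = 29
  x1, x2, s1, s2, s3, s4 ≥ 0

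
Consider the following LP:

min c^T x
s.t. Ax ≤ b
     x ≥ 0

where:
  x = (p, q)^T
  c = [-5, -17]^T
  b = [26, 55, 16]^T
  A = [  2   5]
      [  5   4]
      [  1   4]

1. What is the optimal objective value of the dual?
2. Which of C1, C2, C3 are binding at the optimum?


1. -74
2. C1, C3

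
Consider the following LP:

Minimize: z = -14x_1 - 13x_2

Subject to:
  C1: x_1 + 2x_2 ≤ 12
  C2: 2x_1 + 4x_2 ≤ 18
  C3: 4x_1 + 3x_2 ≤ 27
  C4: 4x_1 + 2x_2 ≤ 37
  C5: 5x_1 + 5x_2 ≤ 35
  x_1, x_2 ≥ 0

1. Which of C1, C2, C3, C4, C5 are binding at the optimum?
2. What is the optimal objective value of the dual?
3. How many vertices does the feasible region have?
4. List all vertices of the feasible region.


1. C3, C5
2. -97
3. 5
4. (0, 0), (6.75, 0), (6, 1), (5, 2), (0, 4.5)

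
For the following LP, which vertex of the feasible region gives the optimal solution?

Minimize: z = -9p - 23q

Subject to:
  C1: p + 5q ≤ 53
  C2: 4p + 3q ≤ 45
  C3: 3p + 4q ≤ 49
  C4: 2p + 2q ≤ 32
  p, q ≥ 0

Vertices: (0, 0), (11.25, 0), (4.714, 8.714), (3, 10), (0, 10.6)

Evaluate the objective at each vertex of the feasible region:
  z(0, 0) = 0
  z(11.25, 0) = -101.2
  z(4.714, 8.714) = -242.9
  z(3, 10) = -257  ←
  z(0, 10.6) = -243.8
The minimum is at p = 3, q = 10.

(3, 10)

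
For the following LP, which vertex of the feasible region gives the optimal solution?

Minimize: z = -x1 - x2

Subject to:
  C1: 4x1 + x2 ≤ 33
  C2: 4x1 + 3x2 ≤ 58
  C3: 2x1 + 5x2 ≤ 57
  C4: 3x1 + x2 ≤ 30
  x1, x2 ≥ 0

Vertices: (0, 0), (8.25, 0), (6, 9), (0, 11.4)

Evaluate the objective at each vertex of the feasible region:
  z(0, 0) = 0
  z(8.25, 0) = -8.25
  z(6, 9) = -15  ←
  z(0, 11.4) = -11.4
The minimum is at x1 = 6, x2 = 9.

(6, 9)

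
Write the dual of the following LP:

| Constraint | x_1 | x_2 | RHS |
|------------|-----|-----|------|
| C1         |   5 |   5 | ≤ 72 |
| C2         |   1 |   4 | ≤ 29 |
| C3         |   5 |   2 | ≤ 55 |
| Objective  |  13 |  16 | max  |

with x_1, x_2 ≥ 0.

Primal max cᵀx s.t. Ax ≤ b, x ≥ 0  →  Dual min bᵀy s.t. Aᵀy ≥ c, y ≥ 0.

Minimize: z = 72y1 + 29y2 + 55y3

Subject to:
  5y1 + y2 + 5y3 ≥ 13
  5y1 + 4y2 + 2y3 ≥ 16
  y1, y2, y3 ≥ 0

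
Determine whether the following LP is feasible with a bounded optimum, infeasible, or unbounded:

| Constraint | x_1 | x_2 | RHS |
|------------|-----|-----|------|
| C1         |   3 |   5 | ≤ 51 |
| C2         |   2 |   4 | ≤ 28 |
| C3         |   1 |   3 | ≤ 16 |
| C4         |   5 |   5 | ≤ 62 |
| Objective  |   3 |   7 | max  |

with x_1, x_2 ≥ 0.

Feasible with a bounded optimal solution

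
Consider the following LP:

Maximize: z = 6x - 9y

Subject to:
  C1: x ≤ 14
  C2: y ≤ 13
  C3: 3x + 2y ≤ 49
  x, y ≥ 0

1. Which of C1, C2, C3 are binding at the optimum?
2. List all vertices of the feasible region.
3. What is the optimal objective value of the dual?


1. C1
2. (0, 0), (14, 0), (14, 3.5), (7.667, 13), (0, 13)
3. 84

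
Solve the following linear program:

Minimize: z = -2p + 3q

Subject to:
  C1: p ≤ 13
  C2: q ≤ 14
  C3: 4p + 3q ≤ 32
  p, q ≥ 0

Evaluate the objective at each vertex of the feasible region:
  z(0, 0) = 0
  z(8, 0) = -16  ←
  z(0, 10.67) = 32
The minimum is at p = 8, q = 0.

p = 8, q = 0, z = -16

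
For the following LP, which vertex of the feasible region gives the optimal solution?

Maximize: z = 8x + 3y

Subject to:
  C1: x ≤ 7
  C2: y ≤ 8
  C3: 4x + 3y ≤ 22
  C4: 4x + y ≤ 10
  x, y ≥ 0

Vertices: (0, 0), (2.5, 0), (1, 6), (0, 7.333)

Evaluate the objective at each vertex of the feasible region:
  z(0, 0) = 0
  z(2.5, 0) = 20
  z(1, 6) = 26  ←
  z(0, 7.333) = 22
The maximum is at x = 1, y = 6.

(1, 6)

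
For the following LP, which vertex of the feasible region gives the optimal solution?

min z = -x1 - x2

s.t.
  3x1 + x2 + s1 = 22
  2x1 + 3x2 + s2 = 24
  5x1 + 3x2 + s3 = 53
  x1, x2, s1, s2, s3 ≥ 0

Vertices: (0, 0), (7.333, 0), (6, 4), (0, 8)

Evaluate the objective at each vertex of the feasible region:
  z(0, 0) = 0
  z(7.333, 0) = -7.333
  z(6, 4) = -10  ←
  z(0, 8) = -8
The minimum is at x1 = 6, x2 = 4.

(6, 4)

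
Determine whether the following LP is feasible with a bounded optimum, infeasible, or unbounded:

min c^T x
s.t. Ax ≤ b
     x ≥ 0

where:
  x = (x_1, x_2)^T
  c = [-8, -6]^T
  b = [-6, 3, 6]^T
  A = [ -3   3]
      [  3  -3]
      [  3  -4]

Infeasible (no feasible solution exists)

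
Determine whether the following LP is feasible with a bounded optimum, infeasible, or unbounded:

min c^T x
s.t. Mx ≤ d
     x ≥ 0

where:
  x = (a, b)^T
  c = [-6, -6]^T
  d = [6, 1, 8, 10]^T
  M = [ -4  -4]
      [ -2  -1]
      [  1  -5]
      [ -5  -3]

Unbounded (objective can decrease without bound)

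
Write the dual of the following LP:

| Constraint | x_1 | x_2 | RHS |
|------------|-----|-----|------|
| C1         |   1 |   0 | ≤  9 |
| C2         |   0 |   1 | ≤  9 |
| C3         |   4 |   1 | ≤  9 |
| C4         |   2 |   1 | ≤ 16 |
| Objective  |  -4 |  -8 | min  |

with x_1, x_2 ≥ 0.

Primal min cᵀx s.t. Ax ≤ b, x ≥ 0  →  Dual max −bᵀy s.t. Aᵀy ≥ −c, y ≥ 0.

Maximize: z = -9y1 - 9y2 - 9y3 - 16y4

Subject to:
  y1 + 4y3 + 2y4 ≥ 4
  y2 + y3 + y4 ≥ 8
  y1, y2, y3, y4 ≥ 0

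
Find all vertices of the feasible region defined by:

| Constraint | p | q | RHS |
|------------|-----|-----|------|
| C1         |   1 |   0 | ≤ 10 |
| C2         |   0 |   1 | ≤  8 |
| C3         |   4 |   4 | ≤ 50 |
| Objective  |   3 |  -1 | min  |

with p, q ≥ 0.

(0, 0), (10, 0), (10, 2.5), (4.5, 8), (0, 8)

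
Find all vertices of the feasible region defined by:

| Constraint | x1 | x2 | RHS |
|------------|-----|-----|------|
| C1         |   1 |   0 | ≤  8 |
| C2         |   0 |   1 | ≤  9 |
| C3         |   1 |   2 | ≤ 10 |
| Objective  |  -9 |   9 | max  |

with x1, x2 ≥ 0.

(0, 0), (8, 0), (8, 1), (0, 5)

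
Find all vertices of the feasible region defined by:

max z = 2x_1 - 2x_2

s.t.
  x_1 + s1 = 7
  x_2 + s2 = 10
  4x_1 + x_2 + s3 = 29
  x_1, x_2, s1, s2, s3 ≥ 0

(0, 0), (7, 0), (7, 1), (4.75, 10), (0, 10)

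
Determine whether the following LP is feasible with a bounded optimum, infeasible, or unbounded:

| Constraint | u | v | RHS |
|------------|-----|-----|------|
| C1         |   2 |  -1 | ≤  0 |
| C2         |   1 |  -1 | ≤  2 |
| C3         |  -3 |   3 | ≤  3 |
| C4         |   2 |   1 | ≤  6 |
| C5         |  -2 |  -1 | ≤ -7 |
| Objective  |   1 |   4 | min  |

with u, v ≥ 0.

Infeasible (no feasible solution exists)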